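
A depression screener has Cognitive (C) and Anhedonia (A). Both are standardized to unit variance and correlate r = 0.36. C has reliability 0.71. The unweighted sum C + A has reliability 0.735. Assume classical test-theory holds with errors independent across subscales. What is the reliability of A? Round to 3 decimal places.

0.569

Var(C+A) = 2 + 2·0.36 = 2.720.
True-score variance = ρ_C + ρ_A + 2·0.36, so 0.735 = (0.71 + ρ_A + 0.72) / 2.720.
ρ_A = 0.735·2.720 − 0.71 − 0.72 = 0.569.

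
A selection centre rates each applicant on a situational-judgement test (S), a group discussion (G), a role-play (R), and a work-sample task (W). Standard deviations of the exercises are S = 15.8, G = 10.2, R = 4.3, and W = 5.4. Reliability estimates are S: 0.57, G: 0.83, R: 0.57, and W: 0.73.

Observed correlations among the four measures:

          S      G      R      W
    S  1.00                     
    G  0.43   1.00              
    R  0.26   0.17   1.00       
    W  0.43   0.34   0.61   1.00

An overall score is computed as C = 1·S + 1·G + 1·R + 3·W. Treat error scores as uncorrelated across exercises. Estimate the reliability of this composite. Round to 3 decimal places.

Var(C) = 15.8² + 10.2² + 4.3² + 3²·5.4² + 2·[15.8·10.2·0.43 + 15.8·4.3·0.26 + 3·15.8·5.4·0.43 + 10.2·4.3·0.17 + 3·10.2·5.4·0.34 + 3·4.3·5.4·0.61] = 634.61 + 606.313 = 1240.92.
Under uncorrelated errors the observed covariances equal the true-score covariances, so only the own-variance terms attenuate.
True-score variance = [15.8²·0.57 + 10.2²·0.83 + 4.3²·0.57 + 3²·5.4²·0.73] + 606.313 = 430.769 + 606.313 = 1037.08.
Reliability = 1037.08 / 1240.92 = 0.836.

0.836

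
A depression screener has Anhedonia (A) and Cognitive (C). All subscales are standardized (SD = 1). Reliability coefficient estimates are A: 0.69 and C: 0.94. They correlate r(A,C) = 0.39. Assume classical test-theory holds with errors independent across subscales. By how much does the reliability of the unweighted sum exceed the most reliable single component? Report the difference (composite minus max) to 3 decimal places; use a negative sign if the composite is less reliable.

Var(sum) = 2 + 0.78 = 2.78; true-score variance = 1.63 + 0.78 = 2.41; composite reliability = 0.8669.
Max component reliability = 0.9400.
Difference = 0.8669 − 0.9400 = -0.073.

-0.073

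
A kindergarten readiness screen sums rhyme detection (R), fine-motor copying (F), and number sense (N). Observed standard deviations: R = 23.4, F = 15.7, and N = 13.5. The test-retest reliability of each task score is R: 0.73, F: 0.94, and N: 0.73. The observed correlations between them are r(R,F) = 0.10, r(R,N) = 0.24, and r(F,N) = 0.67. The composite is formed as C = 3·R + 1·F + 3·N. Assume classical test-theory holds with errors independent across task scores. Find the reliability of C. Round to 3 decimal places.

0.807

Var(C) = 3²·23.4² + 15.7² + 3²·13.5² + 2·[3·23.4·15.7·0.10 + 9·23.4·13.5·0.24 + 3·15.7·13.5·0.67] = 6814.78 + 2437.15 = 9251.93.
With uncorrelated errors the cross-covariances are all true-score covariance, so they carry over unchanged; only the diagonal terms shrink to ρᵢσᵢ².
True-score variance = [3²·23.4²·0.73 + 15.7²·0.94 + 3²·13.5²·0.73] + 2437.15 = 5026.55 + 2437.15 = 7463.71.
Reliability = 7463.71 / 9251.93 = 0.807.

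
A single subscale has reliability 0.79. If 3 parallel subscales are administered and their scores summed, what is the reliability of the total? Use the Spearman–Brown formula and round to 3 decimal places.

0.919

ρ_k = kρ / (1 + (k−1)ρ) = 3·0.79 / (1 + 2·0.79) = 2.370 / 2.580 = 0.919.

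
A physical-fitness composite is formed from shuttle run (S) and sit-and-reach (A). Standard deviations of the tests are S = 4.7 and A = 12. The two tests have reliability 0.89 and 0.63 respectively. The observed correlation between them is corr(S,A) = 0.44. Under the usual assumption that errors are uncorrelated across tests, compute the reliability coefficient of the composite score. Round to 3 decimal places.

Var(S+A) = 4.7² + 12² + 2·[4.7·12·0.44] = 166.09 + 49.632 = 215.722.
Because errors are independent across components, Cov(Tᵢ,Tⱼ) = Cov(Xᵢ,Xⱼ); the off-diagonal part of the true-score variance is the same as above.
True-score variance = [4.7²·0.89 + 12²·0.63] + 49.632 = 110.38 + 49.632 = 160.012.
Reliability = 160.012 / 215.722 = 0.742.

0.742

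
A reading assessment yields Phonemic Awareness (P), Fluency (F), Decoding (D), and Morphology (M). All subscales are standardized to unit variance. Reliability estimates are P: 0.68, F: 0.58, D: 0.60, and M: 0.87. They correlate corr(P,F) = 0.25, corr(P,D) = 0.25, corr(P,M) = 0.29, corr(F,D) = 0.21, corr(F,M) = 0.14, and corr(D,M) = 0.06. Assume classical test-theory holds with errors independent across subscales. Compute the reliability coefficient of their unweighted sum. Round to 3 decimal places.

0.802

Var(P+F+D+M) = 4 + 2·[0.25 + 0.25 + 0.29 + 0.21 + 0.14 + 0.06] = 4 + 2.4 = 6.4.
With uncorrelated errors the cross-covariances are all true-score covariance, so they carry over unchanged; only the diagonal terms shrink to ρᵢσᵢ².
True-score variance = [0.68 + 0.58 + 0.60 + 0.87] + 2.4 = 2.73 + 2.4 = 5.13.
Reliability = 5.13 / 6.4 = 0.802.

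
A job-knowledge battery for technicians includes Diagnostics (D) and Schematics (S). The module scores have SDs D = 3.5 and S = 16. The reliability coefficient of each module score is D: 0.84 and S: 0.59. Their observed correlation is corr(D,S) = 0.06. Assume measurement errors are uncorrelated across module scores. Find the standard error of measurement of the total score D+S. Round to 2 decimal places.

10.34

Var(total) = 268.25 + 6.72 = 274.97.
True-score variance = 161.33 + 6.72 = 168.05, so reliability = 0.6112.
Error variance = 274.97 − 168.05 = 106.92; SEM = √106.92 = 10.34.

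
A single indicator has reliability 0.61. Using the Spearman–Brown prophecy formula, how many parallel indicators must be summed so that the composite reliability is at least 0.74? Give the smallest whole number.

2

k ≥ ρ*(1−ρ₁)/(ρ₁(1−ρ*)) = 0.74·0.39 / (0.61·0.26) = 1.820.
Smallest integer k = 2.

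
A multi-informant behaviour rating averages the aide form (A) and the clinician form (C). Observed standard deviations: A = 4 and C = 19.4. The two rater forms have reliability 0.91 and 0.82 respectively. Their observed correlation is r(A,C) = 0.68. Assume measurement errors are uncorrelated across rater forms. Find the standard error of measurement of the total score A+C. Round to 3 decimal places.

Var(total) = 392.36 + 105.536 = 497.896.
True-score variance = 323.175 + 105.536 = 428.711, so reliability = 0.8610.
Error variance = 497.896 − 428.711 = 69.1848; SEM = √69.1848 = 8.318.

8.318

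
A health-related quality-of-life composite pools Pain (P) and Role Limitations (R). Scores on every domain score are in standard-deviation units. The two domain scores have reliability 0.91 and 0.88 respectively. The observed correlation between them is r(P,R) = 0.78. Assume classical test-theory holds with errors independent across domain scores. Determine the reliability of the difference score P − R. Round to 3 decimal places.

Var(P−R) = 1 + 1 − 2·0.78 = 2 − 1.56 = 0.44.
Because errors are independent across components, Cov(Tᵢ,Tⱼ) = Cov(Xᵢ,Xⱼ); the off-diagonal part of the true-score variance is the same as above.
True-score variance = [0.91 + 0.88] − 1.56 = 1.79 − 1.56 = 0.23.
Reliability = 0.23 / 0.44 = 0.523.

0.523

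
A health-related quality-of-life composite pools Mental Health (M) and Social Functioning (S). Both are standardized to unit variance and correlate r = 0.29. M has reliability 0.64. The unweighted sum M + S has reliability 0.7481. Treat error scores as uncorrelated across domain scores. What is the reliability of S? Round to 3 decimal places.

0.710

Var(M+S) = 2 + 2·0.29 = 2.580.
True-score variance = ρ_M + ρ_S + 2·0.29, so 0.7481 = (0.64 + ρ_S + 0.58) / 2.580.
ρ_S = 0.7481·2.580 − 0.64 − 0.58 = 0.710.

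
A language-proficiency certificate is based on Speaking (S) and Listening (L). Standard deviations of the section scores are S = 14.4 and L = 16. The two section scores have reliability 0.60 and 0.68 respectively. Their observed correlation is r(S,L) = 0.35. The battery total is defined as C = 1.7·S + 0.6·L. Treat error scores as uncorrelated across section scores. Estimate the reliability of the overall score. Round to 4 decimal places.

Var(C) = 1.7²·14.4² + 0.6²·16² + 2·[1.02·14.4·16·0.35] = 691.43 + 164.506 = 855.936.
With uncorrelated errors the cross-covariances are all true-score covariance, so they carry over unchanged; only the diagonal terms shrink to ρᵢσᵢ².
True-score variance = [1.7²·14.4²·0.60 + 0.6²·16²·0.68] + 164.506 = 422.231 + 164.506 = 586.737.
Reliability = 586.737 / 855.936 = 0.6855.

0.6855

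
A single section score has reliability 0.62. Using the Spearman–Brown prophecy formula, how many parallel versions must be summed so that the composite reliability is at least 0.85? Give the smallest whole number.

4

k ≥ ρ*(1−ρ₁)/(ρ₁(1−ρ*)) = 0.85·0.38 / (0.62·0.15) = 3.473.
Smallest integer k = 4.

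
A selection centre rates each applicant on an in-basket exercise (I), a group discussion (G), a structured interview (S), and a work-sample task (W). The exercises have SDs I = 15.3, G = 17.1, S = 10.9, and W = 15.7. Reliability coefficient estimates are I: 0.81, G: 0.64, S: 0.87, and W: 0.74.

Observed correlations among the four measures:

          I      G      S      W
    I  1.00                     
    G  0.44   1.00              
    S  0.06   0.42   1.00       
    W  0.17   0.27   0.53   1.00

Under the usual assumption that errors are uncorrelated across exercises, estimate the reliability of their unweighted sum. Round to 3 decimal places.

Var(I+G+S+W) = 15.3² + 17.1² + 10.9² + 15.7² + 2·[15.3·17.1·0.44 + 15.3·10.9·0.06 + 15.3·15.7·0.17 + 17.1·10.9·0.42 + 17.1·15.7·0.27 + 10.9·15.7·0.53] = 891.8 + 814.857 = 1706.66.
With uncorrelated errors the cross-covariances are all true-score covariance, so they carry over unchanged; only the diagonal terms shrink to ρᵢσᵢ².
True-score variance = [15.3²·0.81 + 17.1²·0.64 + 10.9²·0.87 + 15.7²·0.74] + 814.857 = 662.523 + 814.857 = 1477.38.
Reliability = 1477.38 / 1706.66 = 0.866.

0.866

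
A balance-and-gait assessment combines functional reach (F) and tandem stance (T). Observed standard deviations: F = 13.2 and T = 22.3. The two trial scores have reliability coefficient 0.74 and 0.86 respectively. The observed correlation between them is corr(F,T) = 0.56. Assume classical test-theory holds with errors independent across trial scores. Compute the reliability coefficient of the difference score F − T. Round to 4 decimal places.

0.6638

Var(F−T) = 13.2² + 22.3² − 2·13.2·22.3·0.56 = 671.53 − 329.683 = 341.847.
Because errors are independent across components, Cov(Tᵢ,Tⱼ) = Cov(Xᵢ,Xⱼ); the off-diagonal part of the true-score variance is the same as above.
True-score variance = [13.2²·0.74 + 22.3²·0.86] − 329.683 = 556.607 − 329.683 = 226.924.
Reliability = 226.924 / 341.847 = 0.6638.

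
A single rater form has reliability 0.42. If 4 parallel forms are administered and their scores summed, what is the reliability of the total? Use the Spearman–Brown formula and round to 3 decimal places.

0.743

ρ_k = kρ / (1 + (k−1)ρ) = 4·0.42 / (1 + 3·0.42) = 1.680 / 2.260 = 0.743.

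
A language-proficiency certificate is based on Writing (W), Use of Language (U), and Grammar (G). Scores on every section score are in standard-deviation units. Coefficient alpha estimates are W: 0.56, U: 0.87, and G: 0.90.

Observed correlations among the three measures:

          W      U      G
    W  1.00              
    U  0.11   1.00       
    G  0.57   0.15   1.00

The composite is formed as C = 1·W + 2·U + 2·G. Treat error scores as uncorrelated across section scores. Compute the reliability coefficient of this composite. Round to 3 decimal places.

Var(C) = 1 + 2² + 2² + 2·[2·0.11 + 2·0.57 + 4·0.15] = 9 + 3.92 = 12.92.
With uncorrelated errors the cross-covariances are all true-score covariance, so they carry over unchanged; only the diagonal terms shrink to ρᵢσᵢ².
True-score variance = [0.56 + 2²·0.87 + 2²·0.90] + 3.92 = 7.64 + 3.92 = 11.56.
Reliability = 11.56 / 12.92 = 0.895.

0.895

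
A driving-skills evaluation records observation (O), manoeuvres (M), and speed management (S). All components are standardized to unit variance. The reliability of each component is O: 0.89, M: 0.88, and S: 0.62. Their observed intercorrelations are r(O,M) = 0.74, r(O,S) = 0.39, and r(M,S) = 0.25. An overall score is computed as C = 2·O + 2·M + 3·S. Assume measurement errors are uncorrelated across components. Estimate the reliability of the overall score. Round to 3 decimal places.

Var(C) = 2² + 2² + 3² + 2·[4·0.74 + 6·0.39 + 6·0.25] = 17 + 13.6 = 30.6.
Because errors are independent across components, Cov(Tᵢ,Tⱼ) = Cov(Xᵢ,Xⱼ); the off-diagonal part of the true-score variance is the same as above.
True-score variance = [2²·0.89 + 2²·0.88 + 3²·0.62] + 13.6 = 12.66 + 13.6 = 26.26.
Reliability = 26.26 / 30.6 = 0.858.

0.858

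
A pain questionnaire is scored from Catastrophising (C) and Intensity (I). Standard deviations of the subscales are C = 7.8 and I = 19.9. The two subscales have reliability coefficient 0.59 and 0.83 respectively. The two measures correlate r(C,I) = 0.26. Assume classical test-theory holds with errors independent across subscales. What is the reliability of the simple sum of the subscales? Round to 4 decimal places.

Var(C+I) = 7.8² + 19.9² + 2·[7.8·19.9·0.26] = 456.85 + 80.7144 = 537.564.
With uncorrelated errors the cross-covariances are all true-score covariance, so they carry over unchanged; only the diagonal terms shrink to ρᵢσᵢ².
True-score variance = [7.8²·0.59 + 19.9²·0.83] + 80.7144 = 364.584 + 80.7144 = 445.298.
Reliability = 445.298 / 537.564 = 0.8284.

0.8284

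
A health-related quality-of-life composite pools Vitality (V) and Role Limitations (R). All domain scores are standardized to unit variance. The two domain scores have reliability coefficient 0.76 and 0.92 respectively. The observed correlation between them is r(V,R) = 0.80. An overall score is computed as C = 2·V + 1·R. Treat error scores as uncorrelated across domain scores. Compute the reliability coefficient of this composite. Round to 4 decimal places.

Var(C) = 2² + 1 + 2·[2·0.80] = 5 + 3.2 = 8.2.
Because errors are independent across components, Cov(Tᵢ,Tⱼ) = Cov(Xᵢ,Xⱼ); the off-diagonal part of the true-score variance is the same as above.
True-score variance = [2²·0.76 + 0.92] + 3.2 = 3.96 + 3.2 = 7.16.
Reliability = 7.16 / 8.2 = 0.8732.

0.8732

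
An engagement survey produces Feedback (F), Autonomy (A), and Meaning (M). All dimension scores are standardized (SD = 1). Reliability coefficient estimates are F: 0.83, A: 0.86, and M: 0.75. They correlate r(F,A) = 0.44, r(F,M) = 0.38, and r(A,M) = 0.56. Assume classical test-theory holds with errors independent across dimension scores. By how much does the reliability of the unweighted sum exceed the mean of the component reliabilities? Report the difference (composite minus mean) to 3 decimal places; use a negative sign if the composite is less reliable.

0.089

Var(sum) = 3 + 2.76 = 5.76; true-score variance = 2.44 + 2.76 = 5.2; composite reliability = 0.9028.
Mean component reliability = 0.8133.
Difference = 0.9028 − 0.8133 = 0.089.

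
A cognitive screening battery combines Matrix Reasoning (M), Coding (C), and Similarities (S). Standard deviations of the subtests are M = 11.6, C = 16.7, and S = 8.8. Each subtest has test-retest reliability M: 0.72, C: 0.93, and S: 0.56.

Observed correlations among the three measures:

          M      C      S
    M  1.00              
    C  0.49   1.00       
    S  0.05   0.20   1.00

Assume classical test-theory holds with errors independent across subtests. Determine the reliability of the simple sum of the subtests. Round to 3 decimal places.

0.878

Var(M+C+S) = 11.6² + 16.7² + 8.8² + 2·[11.6·16.7·0.49 + 11.6·8.8·0.05 + 16.7·8.8·0.20] = 490.89 + 258.838 = 749.728.
With uncorrelated errors the cross-covariances are all true-score covariance, so they carry over unchanged; only the diagonal terms shrink to ρᵢσᵢ².
True-score variance = [11.6²·0.72 + 16.7²·0.93 + 8.8²·0.56] + 258.838 = 399.617 + 258.838 = 658.455.
Reliability = 658.455 / 749.728 = 0.878.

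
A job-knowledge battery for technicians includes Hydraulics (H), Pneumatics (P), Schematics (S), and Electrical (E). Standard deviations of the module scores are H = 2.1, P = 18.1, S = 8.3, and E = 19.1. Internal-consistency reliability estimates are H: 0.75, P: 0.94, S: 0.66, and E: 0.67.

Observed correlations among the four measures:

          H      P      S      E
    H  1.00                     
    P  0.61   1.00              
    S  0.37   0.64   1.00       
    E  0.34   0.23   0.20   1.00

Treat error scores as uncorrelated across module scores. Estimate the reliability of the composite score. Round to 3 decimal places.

Var(H+P+S+E) = 2.1² + 18.1² + 8.3² + 19.1² + 2·[2.1·18.1·0.61 + 2.1·8.3·0.37 + 2.1·19.1·0.34 + 18.1·8.3·0.64 + 18.1·19.1·0.23 + 8.3·19.1·0.20] = 765.72 + 501.278 = 1267.
Because errors are independent across components, Cov(Tᵢ,Tⱼ) = Cov(Xᵢ,Xⱼ); the off-diagonal part of the true-score variance is the same as above.
True-score variance = [2.1²·0.75 + 18.1²·0.94 + 8.3²·0.66 + 19.1²·0.67] + 501.278 = 601.151 + 501.278 = 1102.43.
Reliability = 1102.43 / 1267 = 0.870.

0.870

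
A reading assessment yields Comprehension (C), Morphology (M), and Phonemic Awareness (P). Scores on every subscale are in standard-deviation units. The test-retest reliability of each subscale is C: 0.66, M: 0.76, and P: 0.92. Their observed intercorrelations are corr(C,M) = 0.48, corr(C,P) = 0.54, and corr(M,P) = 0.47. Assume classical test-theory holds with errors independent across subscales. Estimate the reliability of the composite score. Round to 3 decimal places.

0.890

Var(C+M+P) = 3 + 2·[0.48 + 0.54 + 0.47] = 3 + 2.98 = 5.98.
With uncorrelated errors the cross-covariances are all true-score covariance, so they carry over unchanged; only the diagonal terms shrink to ρᵢσᵢ².
True-score variance = [0.66 + 0.76 + 0.92] + 2.98 = 2.34 + 2.98 = 5.32.
Reliability = 5.32 / 5.98 = 0.890.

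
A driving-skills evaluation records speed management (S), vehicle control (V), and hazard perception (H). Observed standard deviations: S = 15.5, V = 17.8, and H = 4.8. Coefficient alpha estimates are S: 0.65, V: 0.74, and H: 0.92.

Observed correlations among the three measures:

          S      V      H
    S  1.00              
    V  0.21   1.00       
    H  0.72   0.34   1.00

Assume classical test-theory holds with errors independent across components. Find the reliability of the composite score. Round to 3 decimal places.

Var(S+V+H) = 15.5² + 17.8² + 4.8² + 2·[15.5·17.8·0.21 + 15.5·4.8·0.72 + 17.8·4.8·0.34] = 580.13 + 281.113 = 861.243.
Because errors are independent across components, Cov(Tᵢ,Tⱼ) = Cov(Xᵢ,Xⱼ); the off-diagonal part of the true-score variance is the same as above.
True-score variance = [15.5²·0.65 + 17.8²·0.74 + 4.8²·0.92] + 281.113 = 411.821 + 281.113 = 692.934.
Reliability = 692.934 / 861.243 = 0.805.

0.805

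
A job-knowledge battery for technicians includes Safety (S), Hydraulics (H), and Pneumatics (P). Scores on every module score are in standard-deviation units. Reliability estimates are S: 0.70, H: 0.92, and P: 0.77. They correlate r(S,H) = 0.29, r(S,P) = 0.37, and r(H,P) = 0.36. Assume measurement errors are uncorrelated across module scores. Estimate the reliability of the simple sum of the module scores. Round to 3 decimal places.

Var(S+H+P) = 3 + 2·[0.29 + 0.37 + 0.36] = 3 + 2.04 = 5.04.
With uncorrelated errors the cross-covariances are all true-score covariance, so they carry over unchanged; only the diagonal terms shrink to ρᵢσᵢ².
True-score variance = [0.70 + 0.92 + 0.77] + 2.04 = 2.39 + 2.04 = 4.43.
Reliability = 4.43 / 5.04 = 0.879.

0.879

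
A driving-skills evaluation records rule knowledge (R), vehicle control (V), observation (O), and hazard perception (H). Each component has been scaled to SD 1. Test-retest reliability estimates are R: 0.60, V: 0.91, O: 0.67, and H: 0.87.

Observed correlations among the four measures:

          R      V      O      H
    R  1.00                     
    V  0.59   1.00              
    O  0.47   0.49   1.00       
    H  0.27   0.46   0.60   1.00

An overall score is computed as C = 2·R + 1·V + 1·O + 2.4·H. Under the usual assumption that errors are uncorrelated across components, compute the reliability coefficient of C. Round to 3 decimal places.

0.888

Var(C) = 2² + 1 + 1 + 2.4² + 2·[2·0.59 + 2·0.47 + 4.8·0.27 + 0.49 + 2.4·0.46 + 2.4·0.60] = 11.76 + 12.9 = 24.66.
Because errors are independent across components, Cov(Tᵢ,Tⱼ) = Cov(Xᵢ,Xⱼ); the off-diagonal part of the true-score variance is the same as above.
True-score variance = [2²·0.60 + 0.91 + 0.67 + 2.4²·0.87] + 12.9 = 8.9912 + 12.9 = 21.8912.
Reliability = 21.8912 / 24.66 = 0.888.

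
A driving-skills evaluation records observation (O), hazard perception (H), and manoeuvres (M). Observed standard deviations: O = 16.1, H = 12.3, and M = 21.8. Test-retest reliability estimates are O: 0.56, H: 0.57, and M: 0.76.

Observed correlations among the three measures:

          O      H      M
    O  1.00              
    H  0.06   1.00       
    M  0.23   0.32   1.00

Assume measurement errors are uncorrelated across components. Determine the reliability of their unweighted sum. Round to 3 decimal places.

Var(O+H+M) = 16.1² + 12.3² + 21.8² + 2·[16.1·12.3·0.06 + 16.1·21.8·0.23 + 12.3·21.8·0.32] = 885.74 + 356.824 = 1242.56.
With uncorrelated errors the cross-covariances are all true-score covariance, so they carry over unchanged; only the diagonal terms shrink to ρᵢσᵢ².
True-score variance = [16.1²·0.56 + 12.3²·0.57 + 21.8²·0.76] + 356.824 = 592.575 + 356.824 = 949.399.
Reliability = 949.399 / 1242.56 = 0.764.

0.764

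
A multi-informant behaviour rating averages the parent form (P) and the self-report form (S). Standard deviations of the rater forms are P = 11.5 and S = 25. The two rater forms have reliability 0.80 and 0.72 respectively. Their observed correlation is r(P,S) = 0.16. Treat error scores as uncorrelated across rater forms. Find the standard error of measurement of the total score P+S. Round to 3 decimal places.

Var(total) = 757.25 + 92 = 849.25.
True-score variance = 555.8 + 92 = 647.8, so reliability = 0.7628.
Error variance = 849.25 − 647.8 = 201.45; SEM = √201.45 = 14.193.

14.193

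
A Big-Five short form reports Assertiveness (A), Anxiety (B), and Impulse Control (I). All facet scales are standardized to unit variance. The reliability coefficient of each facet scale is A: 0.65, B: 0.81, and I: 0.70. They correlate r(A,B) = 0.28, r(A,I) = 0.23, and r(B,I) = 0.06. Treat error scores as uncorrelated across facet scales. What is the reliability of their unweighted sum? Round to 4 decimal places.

Var(A+B+I) = 3 + 2·[0.28 + 0.23 + 0.06] = 3 + 1.14 = 4.14.
Because errors are independent across components, Cov(Tᵢ,Tⱼ) = Cov(Xᵢ,Xⱼ); the off-diagonal part of the true-score variance is the same as above.
True-score variance = [0.65 + 0.81 + 0.70] + 1.14 = 2.16 + 1.14 = 3.3.
Reliability = 3.3 / 4.14 = 0.7971.

0.7971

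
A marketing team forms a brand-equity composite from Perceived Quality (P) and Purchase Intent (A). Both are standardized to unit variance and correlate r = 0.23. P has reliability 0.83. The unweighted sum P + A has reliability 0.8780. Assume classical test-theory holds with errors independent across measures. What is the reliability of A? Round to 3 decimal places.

Var(P+A) = 2 + 2·0.23 = 2.460.
True-score variance = ρ_P + ρ_A + 2·0.23, so 0.8780 = (0.83 + ρ_A + 0.46) / 2.460.
ρ_A = 0.8780·2.460 − 0.83 − 0.46 = 0.870.

0.870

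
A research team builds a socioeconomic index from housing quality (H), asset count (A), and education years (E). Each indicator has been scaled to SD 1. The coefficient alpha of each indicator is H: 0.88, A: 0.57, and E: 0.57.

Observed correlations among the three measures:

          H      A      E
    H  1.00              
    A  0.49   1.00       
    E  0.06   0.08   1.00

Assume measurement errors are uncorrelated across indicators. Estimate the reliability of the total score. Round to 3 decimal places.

Var(H+A+E) = 3 + 2·[0.49 + 0.06 + 0.08] = 3 + 1.26 = 4.26.
With uncorrelated errors the cross-covariances are all true-score covariance, so they carry over unchanged; only the diagonal terms shrink to ρᵢσᵢ².
True-score variance = [0.88 + 0.57 + 0.57] + 1.26 = 2.02 + 1.26 = 3.28.
Reliability = 3.28 / 4.26 = 0.770.

0.770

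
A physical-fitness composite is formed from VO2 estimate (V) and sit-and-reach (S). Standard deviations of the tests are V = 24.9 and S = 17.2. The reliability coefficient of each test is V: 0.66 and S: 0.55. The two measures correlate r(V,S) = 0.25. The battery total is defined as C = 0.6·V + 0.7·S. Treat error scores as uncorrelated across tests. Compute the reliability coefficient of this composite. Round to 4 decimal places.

Var(C) = 0.6²·24.9² + 0.7²·17.2² + 2·[0.42·24.9·17.2·0.25] = 368.165 + 89.9388 = 458.104.
With uncorrelated errors the cross-covariances are all true-score covariance, so they carry over unchanged; only the diagonal terms shrink to ρᵢσᵢ².
True-score variance = [0.6²·24.9²·0.66 + 0.7²·17.2²·0.55] + 89.9388 = 227.043 + 89.9388 = 316.982.
Reliability = 316.982 / 458.104 = 0.6919.

0.6919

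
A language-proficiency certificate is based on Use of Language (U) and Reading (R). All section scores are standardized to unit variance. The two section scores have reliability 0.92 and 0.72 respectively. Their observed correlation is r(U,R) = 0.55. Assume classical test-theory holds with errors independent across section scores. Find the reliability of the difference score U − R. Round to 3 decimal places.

0.600

Var(U−R) = 1 + 1 − 2·0.55 = 2 − 1.1 = 0.9.
With uncorrelated errors the cross-covariances are all true-score covariance, so they carry over unchanged; only the diagonal terms shrink to ρᵢσᵢ².
True-score variance = [0.92 + 0.72] − 1.1 = 1.64 − 1.1 = 0.54.
Reliability = 0.54 / 0.9 = 0.600.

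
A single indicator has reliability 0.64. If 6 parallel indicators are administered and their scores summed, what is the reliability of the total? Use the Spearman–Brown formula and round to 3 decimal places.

ρ_k = kρ / (1 + (k−1)ρ) = 6·0.64 / (1 + 5·0.64) = 3.840 / 4.200 = 0.914.

0.914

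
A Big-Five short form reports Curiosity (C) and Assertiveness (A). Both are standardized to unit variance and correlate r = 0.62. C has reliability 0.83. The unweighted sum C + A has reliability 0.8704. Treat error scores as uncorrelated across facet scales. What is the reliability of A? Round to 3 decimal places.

Var(C+A) = 2 + 2·0.62 = 3.240.
True-score variance = ρ_C + ρ_A + 2·0.62, so 0.8704 = (0.83 + ρ_A + 1.24) / 3.240.
ρ_A = 0.8704·3.240 − 0.83 − 1.24 = 0.750.

0.750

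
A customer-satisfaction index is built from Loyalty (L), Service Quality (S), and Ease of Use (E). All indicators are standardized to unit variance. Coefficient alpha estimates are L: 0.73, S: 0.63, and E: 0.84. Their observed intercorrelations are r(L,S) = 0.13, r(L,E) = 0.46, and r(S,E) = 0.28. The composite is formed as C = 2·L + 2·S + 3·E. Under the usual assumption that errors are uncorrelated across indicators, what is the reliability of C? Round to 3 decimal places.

0.851

Var(C) = 2² + 2² + 3² + 2·[4·0.13 + 6·0.46 + 6·0.28] = 17 + 9.92 = 26.92.
Under uncorrelated errors the observed covariances equal the true-score covariances, so only the own-variance terms attenuate.
True-score variance = [2²·0.73 + 2²·0.63 + 3²·0.84] + 9.92 = 13 + 9.92 = 22.92.
Reliability = 22.92 / 26.92 = 0.851.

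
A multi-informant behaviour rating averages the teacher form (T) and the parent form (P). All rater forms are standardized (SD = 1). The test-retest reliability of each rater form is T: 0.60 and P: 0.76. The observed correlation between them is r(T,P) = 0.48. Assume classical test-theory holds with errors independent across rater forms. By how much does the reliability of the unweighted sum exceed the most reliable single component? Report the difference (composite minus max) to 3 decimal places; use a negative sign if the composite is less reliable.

0.024

Var(sum) = 2 + 0.96 = 2.96; true-score variance = 1.36 + 0.96 = 2.32; composite reliability = 0.7838.
Max component reliability = 0.7600.
Difference = 0.7838 − 0.7600 = 0.024.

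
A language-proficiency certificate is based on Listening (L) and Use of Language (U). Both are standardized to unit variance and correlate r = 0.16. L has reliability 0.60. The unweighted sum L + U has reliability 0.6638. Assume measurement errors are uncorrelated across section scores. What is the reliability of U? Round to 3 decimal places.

0.620

Var(L+U) = 2 + 2·0.16 = 2.320.
True-score variance = ρ_L + ρ_U + 2·0.16, so 0.6638 = (0.60 + ρ_U + 0.32) / 2.320.
ρ_U = 0.6638·2.320 − 0.60 − 0.32 = 0.620.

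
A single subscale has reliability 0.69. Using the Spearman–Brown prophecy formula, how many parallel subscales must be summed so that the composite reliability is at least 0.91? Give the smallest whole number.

5

k ≥ ρ*(1−ρ₁)/(ρ₁(1−ρ*)) = 0.91·0.31 / (0.69·0.09) = 4.543.
Smallest integer k = 5.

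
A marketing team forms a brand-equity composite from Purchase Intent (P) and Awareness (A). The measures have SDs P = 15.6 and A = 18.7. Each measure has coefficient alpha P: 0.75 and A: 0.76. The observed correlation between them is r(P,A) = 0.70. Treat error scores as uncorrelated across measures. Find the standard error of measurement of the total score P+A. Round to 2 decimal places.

Var(total) = 593.05 + 408.408 = 1001.46.
True-score variance = 448.284 + 408.408 = 856.692, so reliability = 0.8554.
Error variance = 1001.46 − 856.692 = 144.766; SEM = √144.766 = 12.03.

12.03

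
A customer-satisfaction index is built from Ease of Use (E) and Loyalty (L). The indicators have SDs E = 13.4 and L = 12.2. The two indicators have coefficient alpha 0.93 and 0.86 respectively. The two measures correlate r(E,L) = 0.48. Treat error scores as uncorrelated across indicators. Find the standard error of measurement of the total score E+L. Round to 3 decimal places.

Var(total) = 328.4 + 156.941 = 485.341.
True-score variance = 294.993 + 156.941 = 451.934, so reliability = 0.9312.
Error variance = 485.341 − 451.934 = 33.4068; SEM = √33.4068 = 5.780.

5.780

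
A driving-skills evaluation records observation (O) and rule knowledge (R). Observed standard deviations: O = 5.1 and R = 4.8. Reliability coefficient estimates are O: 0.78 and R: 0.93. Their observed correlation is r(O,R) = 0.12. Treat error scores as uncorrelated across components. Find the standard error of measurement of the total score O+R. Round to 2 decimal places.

2.71

Var(total) = 49.05 + 5.8752 = 54.9252.
True-score variance = 41.715 + 5.8752 = 47.5902, so reliability = 0.8665.
Error variance = 54.9252 − 47.5902 = 7.335; SEM = √7.335 = 2.71.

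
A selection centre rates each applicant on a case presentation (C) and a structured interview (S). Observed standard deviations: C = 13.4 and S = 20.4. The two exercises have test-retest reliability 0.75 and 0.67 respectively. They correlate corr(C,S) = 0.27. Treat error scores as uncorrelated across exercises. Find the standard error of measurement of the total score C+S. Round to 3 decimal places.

13.499

Var(total) = 595.72 + 147.614 = 743.334.
True-score variance = 413.497 + 147.614 = 561.112, so reliability = 0.7549.
Error variance = 743.334 − 561.112 = 182.223; SEM = √182.223 = 13.499.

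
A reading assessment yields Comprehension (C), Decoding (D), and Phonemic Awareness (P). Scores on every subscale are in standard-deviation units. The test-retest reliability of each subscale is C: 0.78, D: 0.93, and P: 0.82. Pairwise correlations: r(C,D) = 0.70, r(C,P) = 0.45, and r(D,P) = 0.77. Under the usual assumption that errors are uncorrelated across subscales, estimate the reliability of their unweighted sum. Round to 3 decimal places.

0.931

Var(C+D+P) = 3 + 2·[0.70 + 0.45 + 0.77] = 3 + 3.84 = 6.84.
Under uncorrelated errors the observed covariances equal the true-score covariances, so only the own-variance terms attenuate.
True-score variance = [0.78 + 0.93 + 0.82] + 3.84 = 2.53 + 3.84 = 6.37.
Reliability = 6.37 / 6.84 = 0.931.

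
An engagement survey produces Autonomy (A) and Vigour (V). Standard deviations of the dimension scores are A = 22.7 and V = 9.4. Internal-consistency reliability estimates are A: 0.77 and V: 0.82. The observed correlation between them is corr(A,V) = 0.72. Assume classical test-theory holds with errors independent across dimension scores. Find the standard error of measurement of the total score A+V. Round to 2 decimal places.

Var(total) = 603.65 + 307.267 = 910.917.
True-score variance = 469.228 + 307.267 = 776.496, so reliability = 0.8524.
Error variance = 910.917 − 776.496 = 134.422; SEM = √134.422 = 11.59.

11.59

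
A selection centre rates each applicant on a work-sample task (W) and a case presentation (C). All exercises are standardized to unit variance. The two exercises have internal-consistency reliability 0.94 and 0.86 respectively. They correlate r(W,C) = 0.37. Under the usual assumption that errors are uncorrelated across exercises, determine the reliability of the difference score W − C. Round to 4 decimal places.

Var(W−C) = 1 + 1 − 2·0.37 = 2 − 0.74 = 1.26.
Because errors are independent across components, Cov(Tᵢ,Tⱼ) = Cov(Xᵢ,Xⱼ); the off-diagonal part of the true-score variance is the same as above.
True-score variance = [0.94 + 0.86] − 0.74 = 1.8 − 0.74 = 1.06.
Reliability = 1.06 / 1.26 = 0.8413.

0.8413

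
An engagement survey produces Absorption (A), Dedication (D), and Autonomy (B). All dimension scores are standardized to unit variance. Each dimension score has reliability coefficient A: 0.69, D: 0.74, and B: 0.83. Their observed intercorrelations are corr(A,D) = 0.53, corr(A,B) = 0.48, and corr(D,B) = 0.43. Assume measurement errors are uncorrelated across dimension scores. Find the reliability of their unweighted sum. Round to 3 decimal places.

0.874

Var(A+D+B) = 3 + 2·[0.53 + 0.48 + 0.43] = 3 + 2.88 = 5.88.
Under uncorrelated errors the observed covariances equal the true-score covariances, so only the own-variance terms attenuate.
True-score variance = [0.69 + 0.74 + 0.83] + 2.88 = 2.26 + 2.88 = 5.14.
Reliability = 5.14 / 5.88 = 0.874.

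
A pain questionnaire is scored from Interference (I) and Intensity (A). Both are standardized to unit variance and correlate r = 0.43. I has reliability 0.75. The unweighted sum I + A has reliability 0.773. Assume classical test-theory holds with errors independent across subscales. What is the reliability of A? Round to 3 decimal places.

Var(I+A) = 2 + 2·0.43 = 2.860.
True-score variance = ρ_I + ρ_A + 2·0.43, so 0.773 = (0.75 + ρ_A + 0.86) / 2.860.
ρ_A = 0.773·2.860 − 0.75 − 0.86 = 0.601.

0.601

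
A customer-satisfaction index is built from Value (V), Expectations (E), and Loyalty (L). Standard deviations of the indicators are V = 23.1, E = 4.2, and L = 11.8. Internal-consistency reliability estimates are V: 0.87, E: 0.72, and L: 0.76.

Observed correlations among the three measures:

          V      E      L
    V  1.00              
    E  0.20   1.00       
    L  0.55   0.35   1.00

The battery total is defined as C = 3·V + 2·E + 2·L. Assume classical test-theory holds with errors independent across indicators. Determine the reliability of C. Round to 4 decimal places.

Var(C) = 3²·23.1² + 2²·4.2² + 2²·11.8² + 2·[6·23.1·4.2·0.20 + 6·23.1·11.8·0.55 + 4·4.2·11.8·0.35] = 5430.01 + 2170.64 = 7600.65.
Because errors are independent across components, Cov(Tᵢ,Tⱼ) = Cov(Xᵢ,Xⱼ); the off-diagonal part of the true-score variance is the same as above.
True-score variance = [3²·23.1²·0.87 + 2²·4.2²·0.72 + 2²·11.8²·0.76] + 2170.64 = 4652.26 + 2170.64 = 6822.9.
Reliability = 6822.9 / 7600.65 = 0.8977.

0.8977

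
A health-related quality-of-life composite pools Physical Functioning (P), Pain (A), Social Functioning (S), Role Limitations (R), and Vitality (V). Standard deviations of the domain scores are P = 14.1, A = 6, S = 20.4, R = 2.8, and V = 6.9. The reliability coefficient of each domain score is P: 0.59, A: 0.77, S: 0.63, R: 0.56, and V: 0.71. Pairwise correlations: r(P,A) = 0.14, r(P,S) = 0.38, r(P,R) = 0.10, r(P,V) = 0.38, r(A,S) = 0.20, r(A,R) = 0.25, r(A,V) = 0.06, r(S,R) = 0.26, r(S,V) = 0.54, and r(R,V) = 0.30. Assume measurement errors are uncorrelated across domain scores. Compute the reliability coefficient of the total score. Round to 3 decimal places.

0.797

Var(P+A+S+R+V) = 14.1² + 6² + 20.4² + 2.8² + 6.9² + 2·[14.1·6·0.14 + 14.1·20.4·0.38 + 14.1·2.8·0.10 + 14.1·6.9·0.38 + 6·20.4·0.20 + 6·2.8·0.25 + 6·6.9·0.06 + 20.4·2.8·0.26 + 20.4·6.9·0.54 + 2.8·6.9·0.30] = 706.42 + 579.774 = 1286.19.
Because errors are independent across components, Cov(Tᵢ,Tⱼ) = Cov(Xᵢ,Xⱼ); the off-diagonal part of the true-score variance is the same as above.
True-score variance = [14.1²·0.59 + 6²·0.77 + 20.4²·0.63 + 2.8²·0.56 + 6.9²·0.71] + 579.774 = 445.392 + 579.774 = 1025.17.
Reliability = 1025.17 / 1286.19 = 0.797.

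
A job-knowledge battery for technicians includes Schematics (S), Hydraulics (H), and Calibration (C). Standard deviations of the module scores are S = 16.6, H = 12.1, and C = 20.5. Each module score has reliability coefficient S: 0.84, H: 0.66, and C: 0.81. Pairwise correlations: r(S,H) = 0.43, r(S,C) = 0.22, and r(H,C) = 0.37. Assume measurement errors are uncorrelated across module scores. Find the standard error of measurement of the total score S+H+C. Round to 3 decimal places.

Var(total) = 842.22 + 506.029 = 1348.25.
True-score variance = 668.504 + 506.029 = 1174.53, so reliability = 0.8712.
Error variance = 1348.25 − 1174.53 = 173.716; SEM = √173.716 = 13.180.

13.180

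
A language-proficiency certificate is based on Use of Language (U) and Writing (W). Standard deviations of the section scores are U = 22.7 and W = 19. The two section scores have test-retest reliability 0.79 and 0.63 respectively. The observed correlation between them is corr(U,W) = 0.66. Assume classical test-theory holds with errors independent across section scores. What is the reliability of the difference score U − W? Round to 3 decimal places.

0.212

Var(U−W) = 22.7² + 19² − 2·22.7·19·0.66 = 876.29 − 569.316 = 306.974.
With uncorrelated errors the cross-covariances are all true-score covariance, so they carry over unchanged; only the diagonal terms shrink to ρᵢσᵢ².
True-score variance = [22.7²·0.79 + 19²·0.63] − 569.316 = 634.509 − 569.316 = 65.1931.
Reliability = 65.1931 / 306.974 = 0.212.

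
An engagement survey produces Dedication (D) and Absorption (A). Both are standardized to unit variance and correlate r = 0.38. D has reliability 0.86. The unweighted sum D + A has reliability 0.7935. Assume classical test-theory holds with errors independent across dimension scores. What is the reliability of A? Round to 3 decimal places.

Var(D+A) = 2 + 2·0.38 = 2.760.
True-score variance = ρ_D + ρ_A + 2·0.38, so 0.7935 = (0.86 + ρ_A + 0.76) / 2.760.
ρ_A = 0.7935·2.760 − 0.86 − 0.76 = 0.570.

0.570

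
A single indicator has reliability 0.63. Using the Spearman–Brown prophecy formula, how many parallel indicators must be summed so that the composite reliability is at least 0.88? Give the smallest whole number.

5

k ≥ ρ*(1−ρ₁)/(ρ₁(1−ρ*)) = 0.88·0.37 / (0.63·0.12) = 4.307.
Smallest integer k = 5.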